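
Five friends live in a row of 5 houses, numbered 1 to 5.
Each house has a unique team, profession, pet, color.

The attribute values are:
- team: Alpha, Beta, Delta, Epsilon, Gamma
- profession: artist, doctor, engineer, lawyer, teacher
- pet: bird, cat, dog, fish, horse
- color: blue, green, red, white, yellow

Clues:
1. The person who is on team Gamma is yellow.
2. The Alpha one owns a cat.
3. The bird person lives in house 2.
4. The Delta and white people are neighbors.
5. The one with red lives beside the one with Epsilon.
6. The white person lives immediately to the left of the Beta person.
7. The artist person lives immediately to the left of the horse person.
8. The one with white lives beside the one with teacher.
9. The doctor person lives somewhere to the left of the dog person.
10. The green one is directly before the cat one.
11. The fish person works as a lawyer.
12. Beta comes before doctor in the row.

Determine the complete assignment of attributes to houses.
Solution:

House | Team | Profession | Pet | Color
---------------------------------------
  1   | Delta | lawyer | fish | red
  2   | Epsilon | artist | bird | white
  3   | Beta | teacher | horse | green
  4   | Alpha | doctor | cat | blue
  5   | Gamma | engineer | dog | yellow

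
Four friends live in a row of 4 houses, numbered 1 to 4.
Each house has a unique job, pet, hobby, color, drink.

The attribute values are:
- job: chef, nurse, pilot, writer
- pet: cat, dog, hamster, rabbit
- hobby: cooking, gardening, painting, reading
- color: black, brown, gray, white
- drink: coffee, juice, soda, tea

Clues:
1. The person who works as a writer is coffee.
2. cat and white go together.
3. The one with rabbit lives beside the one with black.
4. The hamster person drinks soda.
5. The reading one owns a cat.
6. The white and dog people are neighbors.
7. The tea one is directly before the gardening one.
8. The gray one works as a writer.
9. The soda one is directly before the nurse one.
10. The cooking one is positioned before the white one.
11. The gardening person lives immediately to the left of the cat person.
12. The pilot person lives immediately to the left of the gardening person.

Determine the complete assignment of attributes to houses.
Solution:

House | Job | Pet | Hobby | Color | Drink
-----------------------------------------
  1   | pilot | rabbit | cooking | brown | tea
  2   | chef | hamster | gardening | black | soda
  3   | nurse | cat | reading | white | juice
  4   | writer | dog | painting | gray | coffee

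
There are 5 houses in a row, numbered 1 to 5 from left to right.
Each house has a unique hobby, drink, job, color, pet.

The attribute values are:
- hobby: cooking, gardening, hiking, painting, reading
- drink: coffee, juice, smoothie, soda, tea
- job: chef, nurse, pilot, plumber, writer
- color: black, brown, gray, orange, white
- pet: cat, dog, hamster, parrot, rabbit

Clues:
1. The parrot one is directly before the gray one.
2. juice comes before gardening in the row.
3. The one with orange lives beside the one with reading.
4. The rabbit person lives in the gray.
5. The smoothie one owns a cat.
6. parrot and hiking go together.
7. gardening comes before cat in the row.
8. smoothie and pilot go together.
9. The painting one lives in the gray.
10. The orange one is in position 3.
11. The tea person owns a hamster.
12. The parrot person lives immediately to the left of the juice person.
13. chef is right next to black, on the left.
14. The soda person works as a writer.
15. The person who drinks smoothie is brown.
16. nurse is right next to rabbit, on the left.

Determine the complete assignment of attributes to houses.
Solution:

House | Hobby | Drink | Job | Color | Pet
-----------------------------------------
  1   | hiking | coffee | nurse | white | parrot
  2   | painting | juice | plumber | gray | rabbit
  3   | gardening | tea | chef | orange | hamster
  4   | reading | soda | writer | black | dog
  5   | cooking | smoothie | pilot | brown | cat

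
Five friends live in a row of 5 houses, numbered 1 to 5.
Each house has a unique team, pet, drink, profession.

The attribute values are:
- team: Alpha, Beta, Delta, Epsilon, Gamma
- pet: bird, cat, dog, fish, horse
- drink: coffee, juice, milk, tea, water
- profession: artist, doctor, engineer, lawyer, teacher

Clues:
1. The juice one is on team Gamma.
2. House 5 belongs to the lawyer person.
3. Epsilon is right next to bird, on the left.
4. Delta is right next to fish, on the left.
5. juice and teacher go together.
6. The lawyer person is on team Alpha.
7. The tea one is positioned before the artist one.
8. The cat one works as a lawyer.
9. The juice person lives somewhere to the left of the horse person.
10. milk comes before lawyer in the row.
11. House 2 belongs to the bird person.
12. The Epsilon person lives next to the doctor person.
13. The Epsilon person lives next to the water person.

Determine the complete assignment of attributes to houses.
Solution:

House | Team | Pet | Drink | Profession
---------------------------------------
  1   | Epsilon | dog | tea | engineer
  2   | Delta | bird | water | doctor
  3   | Gamma | fish | juice | teacher
  4   | Beta | horse | milk | artist
  5   | Alpha | cat | coffee | lawyer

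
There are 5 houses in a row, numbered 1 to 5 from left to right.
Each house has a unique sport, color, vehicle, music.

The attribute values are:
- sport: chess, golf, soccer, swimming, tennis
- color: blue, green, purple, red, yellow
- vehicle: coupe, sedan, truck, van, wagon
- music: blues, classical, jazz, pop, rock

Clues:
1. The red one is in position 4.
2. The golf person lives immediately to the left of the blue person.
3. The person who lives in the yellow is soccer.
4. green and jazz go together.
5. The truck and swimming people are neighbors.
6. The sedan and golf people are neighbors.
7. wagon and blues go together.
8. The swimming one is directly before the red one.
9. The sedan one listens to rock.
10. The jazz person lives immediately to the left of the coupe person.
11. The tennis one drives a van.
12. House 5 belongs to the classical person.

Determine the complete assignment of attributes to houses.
Solution:

House | Sport | Color | Vehicle | Music
---------------------------------------
  1   | soccer | yellow | sedan | rock
  2   | golf | green | truck | jazz
  3   | swimming | blue | coupe | pop
  4   | chess | red | wagon | blues
  5   | tennis | purple | van | classical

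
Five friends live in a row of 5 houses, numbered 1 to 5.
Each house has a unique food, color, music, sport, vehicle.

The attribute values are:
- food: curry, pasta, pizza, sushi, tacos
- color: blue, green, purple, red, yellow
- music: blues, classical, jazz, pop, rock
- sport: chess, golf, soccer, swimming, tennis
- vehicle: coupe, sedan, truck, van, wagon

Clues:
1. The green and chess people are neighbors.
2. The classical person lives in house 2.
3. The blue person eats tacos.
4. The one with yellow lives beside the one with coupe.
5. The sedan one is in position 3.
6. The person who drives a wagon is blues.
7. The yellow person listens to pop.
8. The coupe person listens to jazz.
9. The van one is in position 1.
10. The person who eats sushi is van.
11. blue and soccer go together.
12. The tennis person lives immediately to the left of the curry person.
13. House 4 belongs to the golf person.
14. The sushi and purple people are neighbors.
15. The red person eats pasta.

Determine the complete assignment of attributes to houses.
Solution:

House | Food | Color | Music | Sport | Vehicle
----------------------------------------------
  1   | sushi | green | rock | tennis | van
  2   | curry | purple | classical | chess | truck
  3   | pizza | yellow | pop | swimming | sedan
  4   | pasta | red | jazz | golf | coupe
  5   | tacos | blue | blues | soccer | wagon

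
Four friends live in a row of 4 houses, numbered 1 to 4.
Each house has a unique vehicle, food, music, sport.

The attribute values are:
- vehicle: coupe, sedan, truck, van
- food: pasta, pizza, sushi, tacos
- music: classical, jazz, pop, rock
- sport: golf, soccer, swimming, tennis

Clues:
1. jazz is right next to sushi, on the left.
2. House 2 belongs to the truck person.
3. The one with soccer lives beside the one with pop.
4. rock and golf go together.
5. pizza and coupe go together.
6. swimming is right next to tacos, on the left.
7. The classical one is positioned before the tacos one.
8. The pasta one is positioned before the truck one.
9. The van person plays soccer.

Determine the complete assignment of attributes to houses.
Solution:

House | Vehicle | Food | Music | Sport
--------------------------------------
  1   | van | pasta | jazz | soccer
  2   | truck | sushi | pop | tennis
  3   | coupe | pizza | classical | swimming
  4   | sedan | tacos | rock | golf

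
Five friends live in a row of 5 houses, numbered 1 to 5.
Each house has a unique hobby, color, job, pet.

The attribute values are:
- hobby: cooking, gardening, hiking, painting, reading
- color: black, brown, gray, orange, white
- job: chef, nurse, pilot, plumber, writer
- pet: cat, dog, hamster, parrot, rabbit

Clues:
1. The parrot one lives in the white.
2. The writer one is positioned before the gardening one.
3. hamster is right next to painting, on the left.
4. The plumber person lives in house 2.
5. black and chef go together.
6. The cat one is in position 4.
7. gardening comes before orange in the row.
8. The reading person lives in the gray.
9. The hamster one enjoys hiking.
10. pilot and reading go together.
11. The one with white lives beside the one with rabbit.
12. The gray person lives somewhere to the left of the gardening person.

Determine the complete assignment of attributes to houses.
Solution:

House | Hobby | Color | Job | Pet
---------------------------------
  1   | hiking | brown | writer | hamster
  2   | painting | white | plumber | parrot
  3   | reading | gray | pilot | rabbit
  4   | gardening | black | chef | cat
  5   | cooking | orange | nurse | dog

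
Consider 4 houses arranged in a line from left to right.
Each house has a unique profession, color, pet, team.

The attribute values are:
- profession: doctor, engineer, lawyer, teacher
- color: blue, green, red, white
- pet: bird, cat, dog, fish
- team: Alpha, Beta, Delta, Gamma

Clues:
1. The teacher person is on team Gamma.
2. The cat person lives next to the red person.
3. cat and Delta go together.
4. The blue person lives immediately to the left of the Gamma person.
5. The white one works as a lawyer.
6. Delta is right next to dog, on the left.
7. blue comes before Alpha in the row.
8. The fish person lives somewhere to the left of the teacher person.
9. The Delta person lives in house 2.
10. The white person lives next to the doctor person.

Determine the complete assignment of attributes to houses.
Solution:

House | Profession | Color | Pet | Team
---------------------------------------
  1   | lawyer | white | fish | Beta
  2   | doctor | blue | cat | Delta
  3   | teacher | red | dog | Gamma
  4   | engineer | green | bird | Alpha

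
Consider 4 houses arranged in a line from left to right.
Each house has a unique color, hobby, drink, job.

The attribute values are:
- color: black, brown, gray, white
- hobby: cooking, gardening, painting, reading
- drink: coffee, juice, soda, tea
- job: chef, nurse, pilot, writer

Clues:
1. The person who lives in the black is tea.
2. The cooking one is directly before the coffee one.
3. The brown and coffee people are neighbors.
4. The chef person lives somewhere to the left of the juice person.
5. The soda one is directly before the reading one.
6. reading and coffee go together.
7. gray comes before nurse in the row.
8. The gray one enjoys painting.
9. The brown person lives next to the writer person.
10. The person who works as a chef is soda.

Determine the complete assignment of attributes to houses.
Solution:

House | Color | Hobby | Drink | Job
-----------------------------------
  1   | brown | cooking | soda | chef
  2   | white | reading | coffee | writer
  3   | gray | painting | juice | pilot
  4   | black | gardening | tea | nurse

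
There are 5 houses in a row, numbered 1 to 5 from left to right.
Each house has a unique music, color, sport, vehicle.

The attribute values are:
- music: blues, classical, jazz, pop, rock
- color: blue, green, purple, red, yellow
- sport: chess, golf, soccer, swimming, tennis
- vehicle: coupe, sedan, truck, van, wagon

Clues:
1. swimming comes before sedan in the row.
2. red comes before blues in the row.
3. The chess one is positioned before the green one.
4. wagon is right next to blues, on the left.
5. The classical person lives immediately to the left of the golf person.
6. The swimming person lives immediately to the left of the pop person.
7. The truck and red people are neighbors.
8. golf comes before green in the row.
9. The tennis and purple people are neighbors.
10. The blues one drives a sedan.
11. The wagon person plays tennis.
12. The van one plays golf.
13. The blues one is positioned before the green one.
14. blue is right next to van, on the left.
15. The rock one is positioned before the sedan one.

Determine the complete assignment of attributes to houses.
Solution:

House | Music | Color | Sport | Vehicle
---------------------------------------
  1   | classical | blue | swimming | truck
  2   | pop | red | golf | van
  3   | rock | yellow | tennis | wagon
  4   | blues | purple | chess | sedan
  5   | jazz | green | soccer | coupe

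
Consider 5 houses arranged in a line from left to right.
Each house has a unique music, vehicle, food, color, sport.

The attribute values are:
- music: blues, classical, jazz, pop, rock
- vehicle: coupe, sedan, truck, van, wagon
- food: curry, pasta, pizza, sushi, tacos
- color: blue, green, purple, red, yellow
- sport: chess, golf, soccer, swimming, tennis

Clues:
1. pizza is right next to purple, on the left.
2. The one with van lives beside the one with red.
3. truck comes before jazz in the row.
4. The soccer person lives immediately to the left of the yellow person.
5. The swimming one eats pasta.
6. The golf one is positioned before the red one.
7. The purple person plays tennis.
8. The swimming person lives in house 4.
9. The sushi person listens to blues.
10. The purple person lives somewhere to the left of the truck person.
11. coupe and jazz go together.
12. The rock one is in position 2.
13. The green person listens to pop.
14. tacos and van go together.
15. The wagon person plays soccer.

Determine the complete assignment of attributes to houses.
Solution:

House | Music | Vehicle | Food | Color | Sport
----------------------------------------------
  1   | pop | sedan | pizza | green | golf
  2   | rock | van | tacos | purple | tennis
  3   | blues | wagon | sushi | red | soccer
  4   | classical | truck | pasta | yellow | swimming
  5   | jazz | coupe | curry | blue | chess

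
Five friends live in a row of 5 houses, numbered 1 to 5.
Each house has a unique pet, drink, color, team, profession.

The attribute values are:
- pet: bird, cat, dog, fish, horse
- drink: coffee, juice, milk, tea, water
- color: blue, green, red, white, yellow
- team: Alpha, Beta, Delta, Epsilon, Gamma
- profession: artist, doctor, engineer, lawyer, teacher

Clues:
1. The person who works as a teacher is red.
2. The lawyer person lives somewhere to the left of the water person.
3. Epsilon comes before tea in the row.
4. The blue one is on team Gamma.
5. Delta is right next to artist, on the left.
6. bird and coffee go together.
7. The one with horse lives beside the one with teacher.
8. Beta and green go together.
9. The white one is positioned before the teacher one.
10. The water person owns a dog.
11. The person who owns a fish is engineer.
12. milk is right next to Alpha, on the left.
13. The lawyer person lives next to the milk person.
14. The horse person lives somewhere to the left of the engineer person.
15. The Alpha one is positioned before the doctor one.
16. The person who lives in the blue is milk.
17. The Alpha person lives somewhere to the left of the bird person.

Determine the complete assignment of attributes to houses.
Solution:

House | Pet | Drink | Color | Team | Profession
-----------------------------------------------
  1   | cat | juice | white | Delta | lawyer
  2   | horse | milk | blue | Gamma | artist
  3   | dog | water | red | Alpha | teacher
  4   | bird | coffee | yellow | Epsilon | doctor
  5   | fish | tea | green | Beta | engineer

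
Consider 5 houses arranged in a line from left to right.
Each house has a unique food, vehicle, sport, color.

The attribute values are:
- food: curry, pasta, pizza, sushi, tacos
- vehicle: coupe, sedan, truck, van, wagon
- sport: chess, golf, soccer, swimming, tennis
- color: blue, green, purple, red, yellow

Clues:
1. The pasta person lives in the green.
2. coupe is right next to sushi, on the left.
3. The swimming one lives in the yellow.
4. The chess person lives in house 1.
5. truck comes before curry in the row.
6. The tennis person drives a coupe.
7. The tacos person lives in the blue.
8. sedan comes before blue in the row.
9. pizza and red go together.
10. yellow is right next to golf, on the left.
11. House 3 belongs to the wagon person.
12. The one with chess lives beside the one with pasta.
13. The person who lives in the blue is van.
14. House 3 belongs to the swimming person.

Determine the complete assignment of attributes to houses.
Solution:

House | Food | Vehicle | Sport | Color
--------------------------------------
  1   | pizza | truck | chess | red
  2   | pasta | coupe | tennis | green
  3   | sushi | wagon | swimming | yellow
  4   | curry | sedan | golf | purple
  5   | tacos | van | soccer | blue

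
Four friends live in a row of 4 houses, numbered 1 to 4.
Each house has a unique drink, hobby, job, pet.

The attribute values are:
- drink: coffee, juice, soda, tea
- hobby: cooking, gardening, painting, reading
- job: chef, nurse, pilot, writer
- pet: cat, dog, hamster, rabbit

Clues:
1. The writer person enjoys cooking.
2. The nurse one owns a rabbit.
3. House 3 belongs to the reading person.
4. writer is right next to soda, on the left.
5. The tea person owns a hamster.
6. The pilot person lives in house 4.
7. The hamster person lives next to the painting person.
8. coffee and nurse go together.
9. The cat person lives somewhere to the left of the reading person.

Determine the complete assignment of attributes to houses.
Solution:

House | Drink | Hobby | Job | Pet
---------------------------------
  1   | tea | cooking | writer | hamster
  2   | soda | painting | chef | cat
  3   | coffee | reading | nurse | rabbit
  4   | juice | gardening | pilot | dog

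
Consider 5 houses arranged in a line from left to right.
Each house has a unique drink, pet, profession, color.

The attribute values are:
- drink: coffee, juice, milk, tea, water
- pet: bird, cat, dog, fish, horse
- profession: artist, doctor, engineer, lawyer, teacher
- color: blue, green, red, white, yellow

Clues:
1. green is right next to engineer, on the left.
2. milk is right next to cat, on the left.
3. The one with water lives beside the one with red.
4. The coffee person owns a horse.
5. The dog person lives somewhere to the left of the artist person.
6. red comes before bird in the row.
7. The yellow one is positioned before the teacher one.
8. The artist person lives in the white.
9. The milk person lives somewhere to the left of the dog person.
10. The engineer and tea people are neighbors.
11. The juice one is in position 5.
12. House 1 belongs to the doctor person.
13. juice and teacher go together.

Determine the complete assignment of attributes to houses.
Solution:

House | Drink | Pet | Profession | Color
----------------------------------------
  1   | milk | fish | doctor | green
  2   | water | cat | engineer | yellow
  3   | tea | dog | lawyer | red
  4   | coffee | horse | artist | white
  5   | juice | bird | teacher | blue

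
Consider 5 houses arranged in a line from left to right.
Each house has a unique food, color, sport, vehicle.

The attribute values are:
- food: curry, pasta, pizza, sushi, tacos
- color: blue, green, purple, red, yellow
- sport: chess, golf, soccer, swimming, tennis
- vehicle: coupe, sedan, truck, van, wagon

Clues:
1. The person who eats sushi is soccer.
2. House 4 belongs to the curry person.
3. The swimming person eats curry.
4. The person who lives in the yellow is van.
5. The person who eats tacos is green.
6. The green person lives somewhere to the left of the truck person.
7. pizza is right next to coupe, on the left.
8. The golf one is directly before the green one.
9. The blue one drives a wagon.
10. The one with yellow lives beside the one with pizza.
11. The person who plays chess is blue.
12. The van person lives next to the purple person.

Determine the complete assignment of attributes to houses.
Solution:

House | Food | Color | Sport | Vehicle
--------------------------------------
  1   | sushi | yellow | soccer | van
  2   | pizza | purple | golf | sedan
  3   | tacos | green | tennis | coupe
  4   | curry | red | swimming | truck
  5   | pasta | blue | chess | wagon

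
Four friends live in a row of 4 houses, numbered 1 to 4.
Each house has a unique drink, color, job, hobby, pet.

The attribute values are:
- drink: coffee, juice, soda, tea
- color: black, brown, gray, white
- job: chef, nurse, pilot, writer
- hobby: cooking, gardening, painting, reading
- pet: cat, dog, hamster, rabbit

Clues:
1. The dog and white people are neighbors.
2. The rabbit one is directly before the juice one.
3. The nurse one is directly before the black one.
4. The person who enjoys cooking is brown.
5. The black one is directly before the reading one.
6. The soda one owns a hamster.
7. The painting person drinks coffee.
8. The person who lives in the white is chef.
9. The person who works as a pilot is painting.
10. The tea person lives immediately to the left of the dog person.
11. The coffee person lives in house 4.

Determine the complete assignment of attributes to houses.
Solution:

House | Drink | Color | Job | Hobby | Pet
-----------------------------------------
  1   | tea | brown | nurse | cooking | rabbit
  2   | juice | black | writer | gardening | dog
  3   | soda | white | chef | reading | hamster
  4   | coffee | gray | pilot | painting | cat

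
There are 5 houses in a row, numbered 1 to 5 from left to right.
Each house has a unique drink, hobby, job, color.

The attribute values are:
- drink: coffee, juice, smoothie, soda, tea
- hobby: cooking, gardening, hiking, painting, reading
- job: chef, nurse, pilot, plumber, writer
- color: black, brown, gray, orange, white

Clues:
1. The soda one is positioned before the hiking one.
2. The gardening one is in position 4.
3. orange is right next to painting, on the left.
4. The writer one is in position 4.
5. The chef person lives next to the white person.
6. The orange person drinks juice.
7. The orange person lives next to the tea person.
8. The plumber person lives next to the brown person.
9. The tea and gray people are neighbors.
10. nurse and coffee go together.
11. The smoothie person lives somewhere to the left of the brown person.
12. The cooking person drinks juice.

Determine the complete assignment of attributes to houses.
Solution:

House | Drink | Hobby | Job | Color
-----------------------------------
  1   | juice | cooking | chef | orange
  2   | tea | painting | pilot | white
  3   | smoothie | reading | plumber | gray
  4   | soda | gardening | writer | brown
  5   | coffee | hiking | nurse | black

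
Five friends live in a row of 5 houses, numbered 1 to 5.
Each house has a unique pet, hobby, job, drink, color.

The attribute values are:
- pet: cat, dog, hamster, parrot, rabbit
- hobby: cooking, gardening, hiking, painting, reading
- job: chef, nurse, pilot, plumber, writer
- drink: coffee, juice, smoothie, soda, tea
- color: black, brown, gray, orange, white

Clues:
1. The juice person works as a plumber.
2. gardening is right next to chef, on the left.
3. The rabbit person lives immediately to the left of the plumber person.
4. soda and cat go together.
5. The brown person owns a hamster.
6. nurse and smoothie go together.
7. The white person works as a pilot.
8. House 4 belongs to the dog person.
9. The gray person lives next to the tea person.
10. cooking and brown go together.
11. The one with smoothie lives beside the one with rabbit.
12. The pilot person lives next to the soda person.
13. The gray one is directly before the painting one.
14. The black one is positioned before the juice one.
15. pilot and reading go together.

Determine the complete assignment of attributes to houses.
Solution:

House | Pet | Hobby | Job | Drink | Color
-----------------------------------------
  1   | parrot | gardening | nurse | smoothie | gray
  2   | rabbit | painting | chef | tea | black
  3   | hamster | cooking | plumber | juice | brown
  4   | dog | reading | pilot | coffee | white
  5   | cat | hiking | writer | soda | orange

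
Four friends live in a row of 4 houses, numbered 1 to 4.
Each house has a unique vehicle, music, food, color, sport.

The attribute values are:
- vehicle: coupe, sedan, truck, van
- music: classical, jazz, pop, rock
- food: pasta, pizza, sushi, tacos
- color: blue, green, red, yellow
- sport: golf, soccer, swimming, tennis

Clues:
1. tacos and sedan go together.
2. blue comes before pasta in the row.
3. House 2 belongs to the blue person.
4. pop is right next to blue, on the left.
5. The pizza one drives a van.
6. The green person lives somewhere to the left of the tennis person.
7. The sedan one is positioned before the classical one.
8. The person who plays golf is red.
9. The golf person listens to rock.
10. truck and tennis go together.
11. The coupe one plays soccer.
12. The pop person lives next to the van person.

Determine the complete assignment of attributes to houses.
Solution:

House | Vehicle | Music | Food | Color | Sport
----------------------------------------------
  1   | coupe | pop | sushi | green | soccer
  2   | van | jazz | pizza | blue | swimming
  3   | sedan | rock | tacos | red | golf
  4   | truck | classical | pasta | yellow | tennis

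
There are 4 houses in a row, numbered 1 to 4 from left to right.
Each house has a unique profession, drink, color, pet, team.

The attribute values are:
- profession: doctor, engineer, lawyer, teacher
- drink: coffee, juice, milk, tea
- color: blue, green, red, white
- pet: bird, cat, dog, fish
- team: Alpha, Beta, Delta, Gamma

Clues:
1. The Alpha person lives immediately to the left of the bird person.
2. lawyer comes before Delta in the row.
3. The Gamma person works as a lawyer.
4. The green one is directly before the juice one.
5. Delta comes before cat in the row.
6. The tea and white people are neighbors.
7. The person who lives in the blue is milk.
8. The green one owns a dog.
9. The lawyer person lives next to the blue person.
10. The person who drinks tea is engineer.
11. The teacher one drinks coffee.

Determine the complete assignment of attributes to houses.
Solution:

House | Profession | Drink | Color | Pet | Team
-----------------------------------------------
  1   | engineer | tea | green | dog | Alpha
  2   | lawyer | juice | white | bird | Gamma
  3   | doctor | milk | blue | fish | Delta
  4   | teacher | coffee | red | cat | Beta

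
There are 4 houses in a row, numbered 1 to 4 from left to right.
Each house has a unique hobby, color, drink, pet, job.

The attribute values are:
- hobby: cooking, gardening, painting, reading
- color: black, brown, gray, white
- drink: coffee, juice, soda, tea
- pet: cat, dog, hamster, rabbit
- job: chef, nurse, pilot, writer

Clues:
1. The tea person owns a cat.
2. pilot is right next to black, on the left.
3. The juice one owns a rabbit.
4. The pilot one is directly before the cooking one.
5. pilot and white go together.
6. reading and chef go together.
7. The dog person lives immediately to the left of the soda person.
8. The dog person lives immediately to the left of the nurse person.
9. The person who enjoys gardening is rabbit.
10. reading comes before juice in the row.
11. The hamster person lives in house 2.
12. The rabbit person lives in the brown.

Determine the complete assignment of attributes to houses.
Solution:

House | Hobby | Color | Drink | Pet | Job
-----------------------------------------
  1   | painting | white | coffee | dog | pilot
  2   | cooking | black | soda | hamster | nurse
  3   | reading | gray | tea | cat | chef
  4   | gardening | brown | juice | rabbit | writer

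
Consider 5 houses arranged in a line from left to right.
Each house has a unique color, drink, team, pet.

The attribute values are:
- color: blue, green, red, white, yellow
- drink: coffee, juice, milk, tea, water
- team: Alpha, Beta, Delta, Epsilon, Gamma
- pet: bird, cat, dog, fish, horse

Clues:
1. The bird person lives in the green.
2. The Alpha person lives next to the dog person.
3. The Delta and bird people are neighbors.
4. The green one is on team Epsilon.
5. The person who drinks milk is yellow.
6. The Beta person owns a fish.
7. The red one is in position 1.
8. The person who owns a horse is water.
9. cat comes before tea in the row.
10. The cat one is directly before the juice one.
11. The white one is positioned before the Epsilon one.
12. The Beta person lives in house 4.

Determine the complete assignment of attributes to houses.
Solution:

House | Color | Drink | Team | Pet
----------------------------------
  1   | red | coffee | Alpha | cat
  2   | white | juice | Delta | dog
  3   | green | tea | Epsilon | bird
  4   | yellow | milk | Beta | fish
  5   | blue | water | Gamma | horse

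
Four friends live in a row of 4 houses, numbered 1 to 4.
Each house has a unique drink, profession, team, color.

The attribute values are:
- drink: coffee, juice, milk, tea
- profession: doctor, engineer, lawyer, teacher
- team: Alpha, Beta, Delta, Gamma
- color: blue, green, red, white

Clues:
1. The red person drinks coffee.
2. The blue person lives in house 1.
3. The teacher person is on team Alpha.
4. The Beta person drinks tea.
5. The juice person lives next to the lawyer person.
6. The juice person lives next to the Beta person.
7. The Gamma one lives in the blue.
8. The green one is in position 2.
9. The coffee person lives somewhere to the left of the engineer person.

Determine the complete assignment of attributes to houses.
Solution:

House | Drink | Profession | Team | Color
-----------------------------------------
  1   | juice | doctor | Gamma | blue
  2   | tea | lawyer | Beta | green
  3   | coffee | teacher | Alpha | red
  4   | milk | engineer | Delta | white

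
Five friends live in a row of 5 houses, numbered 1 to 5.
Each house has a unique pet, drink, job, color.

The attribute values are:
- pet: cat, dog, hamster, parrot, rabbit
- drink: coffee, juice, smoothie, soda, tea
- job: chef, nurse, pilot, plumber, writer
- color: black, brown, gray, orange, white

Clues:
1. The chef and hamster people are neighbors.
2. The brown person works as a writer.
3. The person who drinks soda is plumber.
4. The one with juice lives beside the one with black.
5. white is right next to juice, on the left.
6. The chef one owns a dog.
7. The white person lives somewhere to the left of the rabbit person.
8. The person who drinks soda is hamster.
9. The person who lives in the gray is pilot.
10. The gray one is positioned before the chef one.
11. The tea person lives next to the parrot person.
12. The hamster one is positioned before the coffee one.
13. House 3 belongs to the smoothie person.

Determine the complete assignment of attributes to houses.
Solution:

House | Pet | Drink | Job | Color
---------------------------------
  1   | cat | tea | nurse | white
  2   | parrot | juice | pilot | gray
  3   | dog | smoothie | chef | black
  4   | hamster | soda | plumber | orange
  5   | rabbit | coffee | writer | brown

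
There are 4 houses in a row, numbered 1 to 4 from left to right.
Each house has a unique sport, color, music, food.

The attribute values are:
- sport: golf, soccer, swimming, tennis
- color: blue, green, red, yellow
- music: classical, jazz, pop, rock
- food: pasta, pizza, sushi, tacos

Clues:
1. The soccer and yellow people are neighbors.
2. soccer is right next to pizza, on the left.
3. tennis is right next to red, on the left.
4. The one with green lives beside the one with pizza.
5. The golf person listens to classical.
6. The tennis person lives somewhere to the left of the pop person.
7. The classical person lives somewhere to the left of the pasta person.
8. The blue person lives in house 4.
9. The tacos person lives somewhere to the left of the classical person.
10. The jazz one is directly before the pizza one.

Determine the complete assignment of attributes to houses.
Solution:

House | Sport | Color | Music | Food
------------------------------------
  1   | soccer | green | jazz | tacos
  2   | tennis | yellow | rock | pizza
  3   | golf | red | classical | sushi
  4   | swimming | blue | pop | pasta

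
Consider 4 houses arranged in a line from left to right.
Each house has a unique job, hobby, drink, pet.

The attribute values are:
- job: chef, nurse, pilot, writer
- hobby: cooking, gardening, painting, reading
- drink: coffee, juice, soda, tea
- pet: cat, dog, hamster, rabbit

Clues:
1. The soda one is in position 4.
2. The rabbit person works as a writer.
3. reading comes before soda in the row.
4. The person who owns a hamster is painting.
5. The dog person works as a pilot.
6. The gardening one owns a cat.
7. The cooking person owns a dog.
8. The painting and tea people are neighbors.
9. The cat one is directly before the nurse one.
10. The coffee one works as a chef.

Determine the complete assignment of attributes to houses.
Solution:

House | Job | Hobby | Drink | Pet
---------------------------------
  1   | chef | gardening | coffee | cat
  2   | nurse | painting | juice | hamster
  3   | writer | reading | tea | rabbit
  4   | pilot | cooking | soda | dog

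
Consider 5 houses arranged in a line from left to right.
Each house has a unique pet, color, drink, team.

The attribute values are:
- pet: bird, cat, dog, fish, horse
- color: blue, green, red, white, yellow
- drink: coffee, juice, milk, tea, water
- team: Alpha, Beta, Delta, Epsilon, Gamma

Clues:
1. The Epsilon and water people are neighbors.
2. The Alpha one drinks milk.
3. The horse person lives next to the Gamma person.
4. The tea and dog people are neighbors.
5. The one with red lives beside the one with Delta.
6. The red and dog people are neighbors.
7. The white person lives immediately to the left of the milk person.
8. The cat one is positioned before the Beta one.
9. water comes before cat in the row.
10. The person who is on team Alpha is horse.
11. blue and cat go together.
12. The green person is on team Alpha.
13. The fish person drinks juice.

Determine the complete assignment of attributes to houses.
Solution:

House | Pet | Color | Drink | Team
----------------------------------
  1   | bird | red | tea | Epsilon
  2   | dog | white | water | Delta
  3   | horse | green | milk | Alpha
  4   | cat | blue | coffee | Gamma
  5   | fish | yellow | juice | Beta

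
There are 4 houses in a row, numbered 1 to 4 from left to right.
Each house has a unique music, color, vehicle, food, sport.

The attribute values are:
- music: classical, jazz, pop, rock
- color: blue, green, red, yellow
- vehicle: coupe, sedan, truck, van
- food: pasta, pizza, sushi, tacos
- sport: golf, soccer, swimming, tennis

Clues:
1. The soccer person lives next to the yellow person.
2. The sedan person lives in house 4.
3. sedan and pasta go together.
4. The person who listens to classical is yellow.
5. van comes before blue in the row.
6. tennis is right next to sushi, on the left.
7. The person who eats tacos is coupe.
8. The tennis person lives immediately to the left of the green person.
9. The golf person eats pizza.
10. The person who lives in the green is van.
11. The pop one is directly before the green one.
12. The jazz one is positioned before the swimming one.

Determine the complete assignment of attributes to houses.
Solution:

House | Music | Color | Vehicle | Food | Sport
----------------------------------------------
  1   | pop | red | coupe | tacos | tennis
  2   | jazz | green | van | sushi | soccer
  3   | classical | yellow | truck | pizza | golf
  4   | rock | blue | sedan | pasta | swimming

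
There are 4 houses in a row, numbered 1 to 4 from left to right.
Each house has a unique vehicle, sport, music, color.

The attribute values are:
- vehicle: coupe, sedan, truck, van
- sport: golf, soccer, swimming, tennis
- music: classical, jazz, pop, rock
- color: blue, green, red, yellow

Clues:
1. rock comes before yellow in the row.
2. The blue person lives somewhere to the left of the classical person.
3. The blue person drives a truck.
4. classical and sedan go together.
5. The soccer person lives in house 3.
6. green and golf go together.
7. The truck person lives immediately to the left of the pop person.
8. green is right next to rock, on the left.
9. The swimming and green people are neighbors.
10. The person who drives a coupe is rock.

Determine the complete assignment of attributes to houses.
Solution:

House | Vehicle | Sport | Music | Color
---------------------------------------
  1   | truck | swimming | jazz | blue
  2   | van | golf | pop | green
  3   | coupe | soccer | rock | red
  4   | sedan | tennis | classical | yellow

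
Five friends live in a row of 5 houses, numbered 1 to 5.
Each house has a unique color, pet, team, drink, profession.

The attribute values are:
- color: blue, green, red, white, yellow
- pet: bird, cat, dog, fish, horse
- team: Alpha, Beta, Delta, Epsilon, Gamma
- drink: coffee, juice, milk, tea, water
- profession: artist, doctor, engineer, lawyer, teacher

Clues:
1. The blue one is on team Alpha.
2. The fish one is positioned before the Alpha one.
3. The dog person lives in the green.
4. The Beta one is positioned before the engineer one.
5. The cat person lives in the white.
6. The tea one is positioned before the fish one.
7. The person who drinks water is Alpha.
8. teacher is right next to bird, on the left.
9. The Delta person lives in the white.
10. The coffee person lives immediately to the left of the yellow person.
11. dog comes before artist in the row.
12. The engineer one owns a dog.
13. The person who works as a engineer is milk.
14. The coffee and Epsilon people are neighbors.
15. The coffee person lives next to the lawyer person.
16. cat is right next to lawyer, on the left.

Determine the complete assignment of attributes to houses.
Solution:

House | Color | Pet | Team | Drink | Profession
-----------------------------------------------
  1   | white | cat | Delta | coffee | teacher
  2   | yellow | bird | Epsilon | tea | lawyer
  3   | red | fish | Beta | juice | doctor
  4   | green | dog | Gamma | milk | engineer
  5   | blue | horse | Alpha | water | artist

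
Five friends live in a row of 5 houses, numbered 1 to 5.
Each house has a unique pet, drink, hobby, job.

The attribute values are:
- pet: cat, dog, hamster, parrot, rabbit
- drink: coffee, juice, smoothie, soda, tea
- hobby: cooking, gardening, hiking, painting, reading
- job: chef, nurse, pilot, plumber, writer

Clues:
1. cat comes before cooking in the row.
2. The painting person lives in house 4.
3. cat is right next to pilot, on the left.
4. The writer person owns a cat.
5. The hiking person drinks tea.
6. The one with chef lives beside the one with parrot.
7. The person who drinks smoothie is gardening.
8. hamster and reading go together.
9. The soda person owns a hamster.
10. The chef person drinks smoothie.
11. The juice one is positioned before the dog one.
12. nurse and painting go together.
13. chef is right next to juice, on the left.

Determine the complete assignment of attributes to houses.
Solution:

House | Pet | Drink | Hobby | Job
---------------------------------
  1   | cat | tea | hiking | writer
  2   | hamster | soda | reading | pilot
  3   | rabbit | smoothie | gardening | chef
  4   | parrot | juice | painting | nurse
  5   | dog | coffee | cooking | plumber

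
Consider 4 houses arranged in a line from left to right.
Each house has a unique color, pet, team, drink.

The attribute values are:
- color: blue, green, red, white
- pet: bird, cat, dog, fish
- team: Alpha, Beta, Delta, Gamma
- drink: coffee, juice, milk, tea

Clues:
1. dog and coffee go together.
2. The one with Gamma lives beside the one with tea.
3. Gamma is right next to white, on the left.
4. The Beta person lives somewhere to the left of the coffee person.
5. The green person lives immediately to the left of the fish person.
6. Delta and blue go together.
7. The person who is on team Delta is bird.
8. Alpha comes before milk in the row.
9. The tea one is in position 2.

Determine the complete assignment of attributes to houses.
Solution:

House | Color | Pet | Team | Drink
----------------------------------
  1   | green | cat | Gamma | juice
  2   | white | fish | Beta | tea
  3   | red | dog | Alpha | coffee
  4   | blue | bird | Delta | milk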